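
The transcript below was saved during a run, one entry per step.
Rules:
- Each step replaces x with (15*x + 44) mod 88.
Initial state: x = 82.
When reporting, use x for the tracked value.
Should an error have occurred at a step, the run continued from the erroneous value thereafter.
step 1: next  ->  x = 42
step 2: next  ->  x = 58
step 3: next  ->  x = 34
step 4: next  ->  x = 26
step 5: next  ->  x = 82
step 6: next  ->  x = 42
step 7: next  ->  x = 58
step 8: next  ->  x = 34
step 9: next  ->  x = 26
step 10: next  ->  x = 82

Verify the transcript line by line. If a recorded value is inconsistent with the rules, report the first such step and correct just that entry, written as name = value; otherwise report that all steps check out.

Recomputing the run from the initial state:
step 1: x = 42
step 2: x = 58
step 3: x = 34
step 4: x = 26
step 5: x = 82
step 6: x = 42
step 7: x = 58
step 8: x = 34
step 9: x = 26
step 10: x = 82
This matches the transcript at every step.

no error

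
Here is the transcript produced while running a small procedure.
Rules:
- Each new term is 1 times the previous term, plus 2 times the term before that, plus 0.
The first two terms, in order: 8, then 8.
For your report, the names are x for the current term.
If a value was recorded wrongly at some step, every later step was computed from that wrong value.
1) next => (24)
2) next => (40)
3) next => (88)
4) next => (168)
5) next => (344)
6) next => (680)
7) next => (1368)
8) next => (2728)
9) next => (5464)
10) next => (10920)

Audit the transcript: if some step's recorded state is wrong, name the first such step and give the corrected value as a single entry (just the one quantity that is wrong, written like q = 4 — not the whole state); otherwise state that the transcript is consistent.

1. x = 1*(8) + (2)*(8) + (0) = 24 (no discrepancy)
2. x = 1*(24) + (2)*(8) + (0) = 40 (checks out)
3. x = 1*(40) + (2)*(24) + (0) = 88 (in agreement)
4. x = 1*(88) + (2)*(40) + (0) = 168 (in agreement)
5. x = 1*(168) + (2)*(88) + (0) = 344 (verified)
6. x = 1*(344) + (2)*(168) + (0) = 680 (checks out)
7. x = 1*(680) + (2)*(344) + (0) = 1368 (verified)
8. x = 1*(1368) + (2)*(680) + (0) = 2728 (same as recorded)
9. x = 1*(2728) + (2)*(1368) + (0) = 5464 (same as recorded)
10. x = 1*(5464) + (2)*(2728) + (0) = 10920 (same as recorded)
All steps check out; nothing to correct.

no error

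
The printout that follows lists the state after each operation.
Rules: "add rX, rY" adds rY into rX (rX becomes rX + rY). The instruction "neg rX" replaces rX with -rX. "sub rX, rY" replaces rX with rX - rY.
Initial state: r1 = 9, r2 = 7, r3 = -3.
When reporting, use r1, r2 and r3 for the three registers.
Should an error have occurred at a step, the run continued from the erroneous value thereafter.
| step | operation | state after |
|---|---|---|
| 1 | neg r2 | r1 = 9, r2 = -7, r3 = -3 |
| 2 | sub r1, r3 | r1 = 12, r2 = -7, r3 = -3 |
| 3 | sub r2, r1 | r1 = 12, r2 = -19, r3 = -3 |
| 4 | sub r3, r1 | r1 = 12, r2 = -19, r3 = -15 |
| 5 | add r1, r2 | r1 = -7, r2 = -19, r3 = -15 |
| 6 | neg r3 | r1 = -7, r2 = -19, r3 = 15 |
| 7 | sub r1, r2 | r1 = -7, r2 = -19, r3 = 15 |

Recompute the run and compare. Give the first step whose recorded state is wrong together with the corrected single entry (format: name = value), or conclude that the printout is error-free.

step 7, r1 = 12

Recomputing the run from the initial state:
step 1: r1 = 9, r2 = -7, r3 = -3
step 2: r1 = 12, r2 = -7, r3 = -3
step 3: r1 = 12, r2 = -19, r3 = -3
step 4: r1 = 12, r2 = -19, r3 = -15
step 5: r1 = -7, r2 = -19, r3 = -15
step 6: r1 = -7, r2 = -19, r3 = 15
step 7: r1 = 12, r2 = -19, r3 = 15
The first disagreement with the printout is at step 7, where the value should be r1 = 12.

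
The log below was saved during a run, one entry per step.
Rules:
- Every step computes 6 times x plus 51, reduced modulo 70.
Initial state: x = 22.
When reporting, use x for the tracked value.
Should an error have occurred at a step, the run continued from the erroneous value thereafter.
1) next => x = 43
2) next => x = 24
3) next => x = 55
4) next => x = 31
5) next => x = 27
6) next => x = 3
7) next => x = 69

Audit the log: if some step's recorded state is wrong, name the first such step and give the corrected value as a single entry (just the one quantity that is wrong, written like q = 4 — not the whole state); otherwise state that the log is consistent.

step 2, x = 29

Recomputing the run from the initial state:
step 1: x = 43
step 2: x = 29
step 3: x = 15
step 4: x = 1
step 5: x = 57
step 6: x = 43
step 7: x = 29
The first disagreement with the log is at step 2, where the value should be x = 29.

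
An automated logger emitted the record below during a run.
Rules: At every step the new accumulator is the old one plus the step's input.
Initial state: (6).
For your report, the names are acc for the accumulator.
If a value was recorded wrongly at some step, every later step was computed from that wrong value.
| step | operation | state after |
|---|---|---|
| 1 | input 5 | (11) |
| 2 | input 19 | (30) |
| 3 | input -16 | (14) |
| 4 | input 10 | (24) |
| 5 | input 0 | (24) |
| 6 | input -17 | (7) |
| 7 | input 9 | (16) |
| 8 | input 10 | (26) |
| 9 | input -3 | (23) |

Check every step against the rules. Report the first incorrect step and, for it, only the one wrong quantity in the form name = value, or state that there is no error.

Recomputing the run from the initial state:
step 1: acc = 11
step 2: acc = 30
step 3: acc = 14
step 4: acc = 24
step 5: acc = 24
step 6: acc = 7
step 7: acc = 16
step 8: acc = 26
step 9: acc = 23
This matches the record at every step.

no error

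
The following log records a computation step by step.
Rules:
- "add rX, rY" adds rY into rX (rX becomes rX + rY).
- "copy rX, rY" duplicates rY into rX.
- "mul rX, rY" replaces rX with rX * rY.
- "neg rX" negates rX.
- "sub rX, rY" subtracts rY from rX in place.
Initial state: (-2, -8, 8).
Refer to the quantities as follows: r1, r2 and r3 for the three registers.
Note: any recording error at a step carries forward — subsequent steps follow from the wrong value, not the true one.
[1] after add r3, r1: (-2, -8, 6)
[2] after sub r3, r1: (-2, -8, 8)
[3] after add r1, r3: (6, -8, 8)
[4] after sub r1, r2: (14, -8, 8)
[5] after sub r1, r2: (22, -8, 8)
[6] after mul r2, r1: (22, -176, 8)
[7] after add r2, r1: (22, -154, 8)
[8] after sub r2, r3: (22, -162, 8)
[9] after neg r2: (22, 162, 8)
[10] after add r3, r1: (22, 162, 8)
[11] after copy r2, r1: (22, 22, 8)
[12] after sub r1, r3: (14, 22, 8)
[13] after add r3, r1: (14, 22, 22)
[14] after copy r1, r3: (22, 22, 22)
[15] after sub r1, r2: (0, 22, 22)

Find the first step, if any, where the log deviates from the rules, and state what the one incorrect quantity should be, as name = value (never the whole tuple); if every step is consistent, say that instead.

1. r3 = 8 + -2 = 6 (in agreement)
2. r3 = 6 - -2 = 8 (verified)
3. r1 = -2 + 8 = 6 (exactly as logged)
4. r1 = 6 - -8 = 14 (consistent with the log)
5. r1 = 14 - -8 = 22 (checks out)
6. r2 = -8 * 22 = -176 (agrees with the log)
7. r2 = -176 + 22 = -154 (agrees with the log)
8. r2 = -154 - 8 = -162 (same as recorded)
9. r2 = -(-162) = 162 (consistent with the log)
10. r3 = 8 + 22 = 30 (the log has a different value)
Conclusion: step 10 carries the first error; the entry should be r3 = 30.

step 10, r3 = 30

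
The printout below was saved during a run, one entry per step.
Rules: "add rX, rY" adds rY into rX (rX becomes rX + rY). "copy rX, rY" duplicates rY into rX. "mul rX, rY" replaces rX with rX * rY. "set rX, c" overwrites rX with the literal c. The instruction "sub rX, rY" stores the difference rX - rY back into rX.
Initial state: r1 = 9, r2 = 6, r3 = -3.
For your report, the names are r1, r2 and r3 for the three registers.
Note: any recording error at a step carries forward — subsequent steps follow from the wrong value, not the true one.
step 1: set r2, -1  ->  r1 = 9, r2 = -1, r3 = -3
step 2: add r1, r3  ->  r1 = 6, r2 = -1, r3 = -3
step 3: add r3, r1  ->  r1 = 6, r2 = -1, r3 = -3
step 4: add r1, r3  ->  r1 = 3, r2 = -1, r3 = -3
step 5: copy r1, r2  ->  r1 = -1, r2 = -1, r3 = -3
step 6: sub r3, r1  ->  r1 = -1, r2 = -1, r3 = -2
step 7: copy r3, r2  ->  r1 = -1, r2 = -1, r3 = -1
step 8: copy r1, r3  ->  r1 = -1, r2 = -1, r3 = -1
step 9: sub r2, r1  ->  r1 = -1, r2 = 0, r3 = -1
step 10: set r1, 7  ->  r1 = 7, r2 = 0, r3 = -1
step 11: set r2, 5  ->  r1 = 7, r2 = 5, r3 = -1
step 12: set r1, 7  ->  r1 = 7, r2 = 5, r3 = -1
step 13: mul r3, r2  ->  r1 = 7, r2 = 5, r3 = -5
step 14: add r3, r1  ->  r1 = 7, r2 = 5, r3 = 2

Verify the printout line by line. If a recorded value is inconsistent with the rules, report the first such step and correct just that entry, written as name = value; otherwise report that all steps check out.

step 3, r3 = 3

step 1: r2 = -1 -> confirmed correct
step 2: r1 = 9 + -3 = 6 -> verified
step 3: r3 = -3 + 6 = 3 -> first mismatch against the printout
Step 3 is the first one off; corrected, r3 = 3.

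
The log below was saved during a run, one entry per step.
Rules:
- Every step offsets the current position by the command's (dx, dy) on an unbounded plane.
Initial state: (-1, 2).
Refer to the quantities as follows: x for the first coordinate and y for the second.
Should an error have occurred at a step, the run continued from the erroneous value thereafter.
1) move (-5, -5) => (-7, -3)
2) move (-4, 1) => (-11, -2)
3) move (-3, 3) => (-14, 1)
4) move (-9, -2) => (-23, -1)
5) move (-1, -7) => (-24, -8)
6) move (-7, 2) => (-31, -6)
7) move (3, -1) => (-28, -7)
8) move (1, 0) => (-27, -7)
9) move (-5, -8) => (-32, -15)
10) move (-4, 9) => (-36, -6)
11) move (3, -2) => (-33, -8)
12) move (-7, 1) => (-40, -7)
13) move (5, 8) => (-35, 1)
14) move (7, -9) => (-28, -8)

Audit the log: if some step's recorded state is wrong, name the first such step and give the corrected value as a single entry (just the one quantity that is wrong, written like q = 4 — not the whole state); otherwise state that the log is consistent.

step 1, x = -6

Recomputing the run from the initial state:
step 1: x = -6, y = -3
step 2: x = -10, y = -2
step 3: x = -13, y = 1
step 4: x = -22, y = -1
step 5: x = -23, y = -8
step 6: x = -30, y = -6
step 7: x = -27, y = -7
step 8: x = -26, y = -7
step 9: x = -31, y = -15
step 10: x = -35, y = -6
step 11: x = -32, y = -8
step 12: x = -39, y = -7
step 13: x = -34, y = 1
step 14: x = -27, y = -8
The first disagreement with the log is at step 1, where the value should be x = -6.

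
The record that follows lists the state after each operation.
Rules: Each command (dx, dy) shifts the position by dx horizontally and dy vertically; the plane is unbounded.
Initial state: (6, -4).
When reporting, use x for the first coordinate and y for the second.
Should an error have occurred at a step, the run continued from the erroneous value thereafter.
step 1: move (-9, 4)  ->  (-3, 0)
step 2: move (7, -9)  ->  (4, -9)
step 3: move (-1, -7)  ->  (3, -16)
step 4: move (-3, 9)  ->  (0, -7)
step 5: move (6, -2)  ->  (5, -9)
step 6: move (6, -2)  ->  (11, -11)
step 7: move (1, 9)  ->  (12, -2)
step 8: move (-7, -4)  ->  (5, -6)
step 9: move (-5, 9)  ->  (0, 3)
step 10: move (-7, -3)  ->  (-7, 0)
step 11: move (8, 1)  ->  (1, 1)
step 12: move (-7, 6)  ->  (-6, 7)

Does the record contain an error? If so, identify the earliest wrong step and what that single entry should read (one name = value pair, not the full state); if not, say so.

step 1: x = 6 + (-9) = -3, y = -4 + (4) = 0 -> consistent with the record
step 2: x = -3 + (7) = 4, y = 0 + (-9) = -9 -> exactly as logged
step 3: x = 4 + (-1) = 3, y = -9 + (-7) = -16 -> consistent with the record
step 4: x = 3 + (-3) = 0, y = -16 + (9) = -7 -> exactly as logged
step 5: x = 0 + (6) = 6, y = -7 + (-2) = -9 -> the record disagrees here
Conclusion: step 5 carries the first error; the entry should be x = 6.

step 5, x = 6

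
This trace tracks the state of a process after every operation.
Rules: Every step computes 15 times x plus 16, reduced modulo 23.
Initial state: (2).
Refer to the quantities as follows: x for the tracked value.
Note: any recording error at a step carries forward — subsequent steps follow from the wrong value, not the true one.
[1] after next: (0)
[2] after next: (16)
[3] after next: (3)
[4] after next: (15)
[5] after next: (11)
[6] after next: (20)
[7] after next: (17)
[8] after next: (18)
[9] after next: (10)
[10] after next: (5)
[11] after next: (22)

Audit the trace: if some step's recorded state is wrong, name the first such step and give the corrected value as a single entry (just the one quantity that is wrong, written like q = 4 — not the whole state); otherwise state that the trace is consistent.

no error

Step 1: x = (15*2 + 16) mod 23 = 0 — agrees with the trace.
Step 2: x = (15*0 + 16) mod 23 = 16 — checks out.
Step 3: x = (15*16 + 16) mod 23 = 3 — in agreement.
Step 4: x = (15*3 + 16) mod 23 = 15 — verified.
Step 5: x = (15*15 + 16) mod 23 = 11 — matches.
Step 6: x = (15*11 + 16) mod 23 = 20 — agrees with the trace.
Step 7: x = (15*20 + 16) mod 23 = 17 — exactly as logged.
Step 8: x = (15*17 + 16) mod 23 = 18 — matches.
Step 9: x = (15*18 + 16) mod 23 = 10 — in agreement.
Step 10: x = (15*10 + 16) mod 23 = 5 — no discrepancy.
Step 11: x = (15*5 + 16) mod 23 = 22 — agrees with the trace.
Nothing is out of place; the run is error-free.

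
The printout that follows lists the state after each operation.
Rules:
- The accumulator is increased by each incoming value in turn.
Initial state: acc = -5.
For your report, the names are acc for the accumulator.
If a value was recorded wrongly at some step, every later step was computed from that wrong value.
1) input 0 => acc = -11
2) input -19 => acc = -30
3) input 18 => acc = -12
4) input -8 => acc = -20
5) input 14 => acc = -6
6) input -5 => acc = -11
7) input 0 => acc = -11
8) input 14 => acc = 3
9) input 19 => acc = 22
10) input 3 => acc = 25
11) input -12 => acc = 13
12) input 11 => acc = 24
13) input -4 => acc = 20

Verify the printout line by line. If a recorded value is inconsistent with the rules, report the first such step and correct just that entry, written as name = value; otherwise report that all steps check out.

1. acc = -5 + 0 = -5 (the printout has a different value)
First incorrect step: 1; the correct value is acc = -5.

step 1, acc = -5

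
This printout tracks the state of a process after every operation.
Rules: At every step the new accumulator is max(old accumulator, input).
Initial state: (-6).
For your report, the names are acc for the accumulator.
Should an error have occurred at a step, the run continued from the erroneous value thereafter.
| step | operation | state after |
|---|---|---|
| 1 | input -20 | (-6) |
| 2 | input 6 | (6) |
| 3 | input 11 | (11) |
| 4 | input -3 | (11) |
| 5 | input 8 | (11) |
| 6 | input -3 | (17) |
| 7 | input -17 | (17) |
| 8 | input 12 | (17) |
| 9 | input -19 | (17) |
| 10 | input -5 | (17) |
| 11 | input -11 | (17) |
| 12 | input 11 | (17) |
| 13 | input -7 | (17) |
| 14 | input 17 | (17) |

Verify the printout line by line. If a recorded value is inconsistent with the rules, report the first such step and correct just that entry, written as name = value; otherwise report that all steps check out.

Recomputing the run from the initial state:
step 1: acc = -6
step 2: acc = 6
step 3: acc = 11
step 4: acc = 11
step 5: acc = 11
step 6: acc = 11
step 7: acc = 11
step 8: acc = 12
step 9: acc = 12
step 10: acc = 12
step 11: acc = 12
step 12: acc = 12
step 13: acc = 12
step 14: acc = 17
The first disagreement with the printout is at step 6, where the value should be acc = 11.

step 6, acc = 11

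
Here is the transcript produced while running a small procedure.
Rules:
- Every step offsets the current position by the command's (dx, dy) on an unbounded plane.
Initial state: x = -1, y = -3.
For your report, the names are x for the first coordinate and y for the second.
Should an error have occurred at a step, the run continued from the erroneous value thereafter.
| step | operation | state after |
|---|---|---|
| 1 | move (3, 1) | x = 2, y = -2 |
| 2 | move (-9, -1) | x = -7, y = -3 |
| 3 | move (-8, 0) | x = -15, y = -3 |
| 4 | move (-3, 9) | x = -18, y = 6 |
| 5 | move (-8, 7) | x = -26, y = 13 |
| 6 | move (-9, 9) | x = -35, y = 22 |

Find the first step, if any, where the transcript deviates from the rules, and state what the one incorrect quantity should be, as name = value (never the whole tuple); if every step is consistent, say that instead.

no error

Recomputing the run from the initial state:
step 1: x = 2, y = -2
step 2: x = -7, y = -3
step 3: x = -15, y = -3
step 4: x = -18, y = 6
step 5: x = -26, y = 13
step 6: x = -35, y = 22
This matches the transcript at every step.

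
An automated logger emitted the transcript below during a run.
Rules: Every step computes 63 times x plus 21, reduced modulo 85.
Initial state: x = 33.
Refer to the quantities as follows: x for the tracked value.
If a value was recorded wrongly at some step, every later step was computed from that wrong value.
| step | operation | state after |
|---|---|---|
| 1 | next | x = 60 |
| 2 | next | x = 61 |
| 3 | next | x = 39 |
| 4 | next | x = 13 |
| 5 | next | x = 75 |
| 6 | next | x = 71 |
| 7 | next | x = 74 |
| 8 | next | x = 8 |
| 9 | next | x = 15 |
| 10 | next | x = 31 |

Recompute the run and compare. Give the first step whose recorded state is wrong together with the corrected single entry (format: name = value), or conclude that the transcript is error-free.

1. x = (63*33 + 21) mod 85 = 60 (no discrepancy)
2. x = (63*60 + 21) mod 85 = 61 (agrees with the transcript)
3. x = (63*61 + 21) mod 85 = 39 (verified)
4. x = (63*39 + 21) mod 85 = 13 (checks out)
5. x = (63*13 + 21) mod 85 = 75 (exactly as logged)
6. x = (63*75 + 21) mod 85 = 71 (agrees with the transcript)
7. x = (63*71 + 21) mod 85 = 74 (in agreement)
8. x = (63*74 + 21) mod 85 = 8 (in agreement)
9. x = (63*8 + 21) mod 85 = 15 (agrees with the transcript)
10. x = (63*15 + 21) mod 85 = 31 (matches)
Nothing is out of place; the run is error-free.

no error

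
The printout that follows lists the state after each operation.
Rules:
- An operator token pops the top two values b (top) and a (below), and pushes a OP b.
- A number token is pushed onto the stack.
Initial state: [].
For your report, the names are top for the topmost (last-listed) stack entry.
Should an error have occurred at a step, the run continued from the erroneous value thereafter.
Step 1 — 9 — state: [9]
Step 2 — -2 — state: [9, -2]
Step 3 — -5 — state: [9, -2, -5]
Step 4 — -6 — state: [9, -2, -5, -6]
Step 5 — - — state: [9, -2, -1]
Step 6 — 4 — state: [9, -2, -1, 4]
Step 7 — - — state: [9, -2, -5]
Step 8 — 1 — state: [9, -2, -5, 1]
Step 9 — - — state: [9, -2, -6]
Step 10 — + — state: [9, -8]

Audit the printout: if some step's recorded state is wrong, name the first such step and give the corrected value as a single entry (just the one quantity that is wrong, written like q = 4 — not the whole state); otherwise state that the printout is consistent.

step 5, top = 1

1. push 9: top = 9 (checks out)
2. push -2: top = -2 (in agreement)
3. push -5: top = -5 (checks out)
4. push -6: top = -6 (checks out)
5. -5 - -6 = 1 (the recorded entry deviates here)
The audit stops at step 5: the recorded entry is wrong and should be top = 1.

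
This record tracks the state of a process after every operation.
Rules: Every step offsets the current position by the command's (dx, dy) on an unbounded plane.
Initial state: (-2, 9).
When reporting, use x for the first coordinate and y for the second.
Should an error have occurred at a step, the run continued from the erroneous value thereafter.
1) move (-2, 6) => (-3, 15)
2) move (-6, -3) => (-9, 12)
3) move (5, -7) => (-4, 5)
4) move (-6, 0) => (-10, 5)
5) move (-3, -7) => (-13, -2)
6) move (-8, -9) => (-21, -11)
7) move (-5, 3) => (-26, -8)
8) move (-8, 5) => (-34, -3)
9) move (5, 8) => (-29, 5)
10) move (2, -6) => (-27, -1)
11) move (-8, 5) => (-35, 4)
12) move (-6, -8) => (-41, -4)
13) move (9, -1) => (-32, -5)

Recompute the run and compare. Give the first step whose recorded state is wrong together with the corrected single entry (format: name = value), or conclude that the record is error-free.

step 1, x = -4

1. x = -2 + (-2) = -4, y = 9 + (6) = 15 (this is not what the record shows)
That makes step 1 the first incorrect line — x = -4 is what it should show.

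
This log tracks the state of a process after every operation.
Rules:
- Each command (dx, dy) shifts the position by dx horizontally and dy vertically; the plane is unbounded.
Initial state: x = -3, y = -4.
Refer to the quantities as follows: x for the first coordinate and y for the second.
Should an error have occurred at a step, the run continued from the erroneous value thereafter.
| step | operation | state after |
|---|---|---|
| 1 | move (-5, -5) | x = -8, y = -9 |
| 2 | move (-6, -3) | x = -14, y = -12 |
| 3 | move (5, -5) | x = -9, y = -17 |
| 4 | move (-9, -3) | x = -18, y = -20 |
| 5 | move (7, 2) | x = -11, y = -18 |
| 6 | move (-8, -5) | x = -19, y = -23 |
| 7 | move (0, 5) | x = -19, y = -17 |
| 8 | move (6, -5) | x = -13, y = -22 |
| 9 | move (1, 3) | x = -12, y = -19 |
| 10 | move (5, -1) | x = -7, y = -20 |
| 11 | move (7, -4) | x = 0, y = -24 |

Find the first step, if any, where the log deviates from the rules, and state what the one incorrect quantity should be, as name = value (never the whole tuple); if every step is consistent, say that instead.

Step 1: x = -3 + (-5) = -8, y = -4 + (-5) = -9 — in agreement.
Step 2: x = -8 + (-6) = -14, y = -9 + (-3) = -12 — consistent with the log.
Step 3: x = -14 + (5) = -9, y = -12 + (-5) = -17 — in agreement.
Step 4: x = -9 + (-9) = -18, y = -17 + (-3) = -20 — consistent with the log.
Step 5: x = -18 + (7) = -11, y = -20 + (2) = -18 — no discrepancy.
Step 6: x = -11 + (-8) = -19, y = -18 + (-5) = -23 — no discrepancy.
Step 7: x = -19 + (0) = -19, y = -23 + (5) = -18 — not what was recorded.
So the first discrepancy is step 7, where the right value is y = -18.

step 7, y = -18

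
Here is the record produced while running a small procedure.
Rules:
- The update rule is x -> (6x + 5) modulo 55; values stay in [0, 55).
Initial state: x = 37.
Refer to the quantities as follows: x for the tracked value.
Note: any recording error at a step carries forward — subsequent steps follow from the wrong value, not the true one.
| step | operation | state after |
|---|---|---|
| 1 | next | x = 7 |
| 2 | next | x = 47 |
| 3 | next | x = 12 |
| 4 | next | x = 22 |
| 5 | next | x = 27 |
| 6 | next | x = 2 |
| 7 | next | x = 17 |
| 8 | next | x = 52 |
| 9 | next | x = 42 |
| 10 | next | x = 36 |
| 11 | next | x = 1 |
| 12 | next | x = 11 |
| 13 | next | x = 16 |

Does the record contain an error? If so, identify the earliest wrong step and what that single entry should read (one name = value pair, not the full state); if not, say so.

step 10, x = 37

Step 1: x = (6*37 + 5) mod 55 = 7 — confirmed correct.
Step 2: x = (6*7 + 5) mod 55 = 47 — exactly as logged.
Step 3: x = (6*47 + 5) mod 55 = 12 — verified.
Step 4: x = (6*12 + 5) mod 55 = 22 — agrees with the record.
Step 5: x = (6*22 + 5) mod 55 = 27 — exactly as logged.
Step 6: x = (6*27 + 5) mod 55 = 2 — confirmed correct.
Step 7: x = (6*2 + 5) mod 55 = 17 — consistent with the record.
Step 8: x = (6*17 + 5) mod 55 = 52 — no discrepancy.
Step 9: x = (6*52 + 5) mod 55 = 42 — no discrepancy.
Step 10: x = (6*42 + 5) mod 55 = 37 — the record has a different value.
First deviation found at step 10; the corrected entry is x = 37.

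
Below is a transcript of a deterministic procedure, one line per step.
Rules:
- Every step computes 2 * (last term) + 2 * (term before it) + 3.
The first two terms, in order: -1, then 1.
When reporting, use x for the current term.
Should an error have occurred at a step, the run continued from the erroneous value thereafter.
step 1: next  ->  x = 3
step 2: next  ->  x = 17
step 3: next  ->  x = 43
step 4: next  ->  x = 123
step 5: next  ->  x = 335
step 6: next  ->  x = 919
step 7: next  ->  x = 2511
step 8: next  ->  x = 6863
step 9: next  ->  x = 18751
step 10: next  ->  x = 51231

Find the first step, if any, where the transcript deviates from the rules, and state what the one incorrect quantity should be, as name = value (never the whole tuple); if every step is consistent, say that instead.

Step 1: x = 2*(1) + (2)*(-1) + (3) = 3 — verified.
Step 2: x = 2*(3) + (2)*(1) + (3) = 11 — first mismatch against the transcript.
First deviation found at step 2; the corrected entry is x = 11.

step 2, x = 11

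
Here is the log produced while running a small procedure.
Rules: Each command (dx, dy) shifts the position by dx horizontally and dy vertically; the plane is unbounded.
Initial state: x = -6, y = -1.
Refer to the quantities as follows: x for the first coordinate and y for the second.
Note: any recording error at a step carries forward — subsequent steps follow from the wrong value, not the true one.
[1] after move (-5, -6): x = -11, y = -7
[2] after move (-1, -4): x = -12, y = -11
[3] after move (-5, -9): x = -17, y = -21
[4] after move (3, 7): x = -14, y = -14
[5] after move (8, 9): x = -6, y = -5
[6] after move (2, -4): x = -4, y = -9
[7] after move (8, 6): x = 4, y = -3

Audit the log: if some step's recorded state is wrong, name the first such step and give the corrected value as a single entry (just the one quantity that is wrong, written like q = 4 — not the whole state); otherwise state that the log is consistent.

step 3, y = -20

Step 1: x = -6 + (-5) = -11, y = -1 + (-6) = -7 — confirmed correct.
Step 2: x = -11 + (-1) = -12, y = -7 + (-4) = -11 — no discrepancy.
Step 3: x = -12 + (-5) = -17, y = -11 + (-9) = -20 — this is not what the log shows.
Conclusion: step 3 carries the first error; the entry should be y = -20.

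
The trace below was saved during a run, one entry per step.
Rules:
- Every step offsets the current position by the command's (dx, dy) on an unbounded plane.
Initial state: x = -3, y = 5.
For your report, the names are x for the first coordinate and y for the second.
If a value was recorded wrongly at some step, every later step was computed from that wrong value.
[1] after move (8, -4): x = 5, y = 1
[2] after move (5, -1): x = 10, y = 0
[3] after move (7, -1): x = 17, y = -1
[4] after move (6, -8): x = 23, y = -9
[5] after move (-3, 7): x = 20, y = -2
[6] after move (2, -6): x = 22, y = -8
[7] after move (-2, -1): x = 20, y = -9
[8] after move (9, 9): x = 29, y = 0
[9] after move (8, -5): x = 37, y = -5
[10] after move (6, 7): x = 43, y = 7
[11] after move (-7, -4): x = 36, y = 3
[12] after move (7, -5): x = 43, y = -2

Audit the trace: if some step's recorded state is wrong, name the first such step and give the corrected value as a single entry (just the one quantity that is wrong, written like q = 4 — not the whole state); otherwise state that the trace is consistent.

step 10, y = 2

Recomputing the run from the initial state:
step 1: x = 5, y = 1
step 2: x = 10, y = 0
step 3: x = 17, y = -1
step 4: x = 23, y = -9
step 5: x = 20, y = -2
step 6: x = 22, y = -8
step 7: x = 20, y = -9
step 8: x = 29, y = 0
step 9: x = 37, y = -5
step 10: x = 43, y = 2
step 11: x = 36, y = -2
step 12: x = 43, y = -7
The first disagreement with the trace is at step 10, where the value should be y = 2.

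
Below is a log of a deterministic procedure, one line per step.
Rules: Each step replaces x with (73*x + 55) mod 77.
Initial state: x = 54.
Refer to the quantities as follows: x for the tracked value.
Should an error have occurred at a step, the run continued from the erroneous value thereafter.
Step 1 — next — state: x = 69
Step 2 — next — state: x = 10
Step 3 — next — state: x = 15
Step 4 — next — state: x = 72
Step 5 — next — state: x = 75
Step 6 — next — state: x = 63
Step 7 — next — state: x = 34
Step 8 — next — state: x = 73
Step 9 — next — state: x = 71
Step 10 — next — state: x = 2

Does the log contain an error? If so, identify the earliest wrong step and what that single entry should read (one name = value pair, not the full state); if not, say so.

step 1, x = 70

Recomputing the run from the initial state:
step 1: x = 70
step 2: x = 6
step 3: x = 31
step 4: x = 8
step 5: x = 23
step 6: x = 40
step 7: x = 49
step 8: x = 13
step 9: x = 3
step 10: x = 43
The first disagreement with the log is at step 1, where the value should be x = 70.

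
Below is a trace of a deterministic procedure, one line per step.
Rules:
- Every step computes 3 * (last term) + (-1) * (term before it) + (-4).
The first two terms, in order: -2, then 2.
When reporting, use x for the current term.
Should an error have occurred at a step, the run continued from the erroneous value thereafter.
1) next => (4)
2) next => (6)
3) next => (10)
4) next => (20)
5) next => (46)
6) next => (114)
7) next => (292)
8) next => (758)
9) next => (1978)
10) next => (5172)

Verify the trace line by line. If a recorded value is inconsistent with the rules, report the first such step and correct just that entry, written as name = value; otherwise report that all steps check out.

no error

Step 1: x = 3*(2) + (-1)*(-2) + (-4) = 4 — same as recorded.
Step 2: x = 3*(4) + (-1)*(2) + (-4) = 6 — verified.
Step 3: x = 3*(6) + (-1)*(4) + (-4) = 10 — consistent with the trace.
Step 4: x = 3*(10) + (-1)*(6) + (-4) = 20 — exactly as logged.
Step 5: x = 3*(20) + (-1)*(10) + (-4) = 46 — agrees with the trace.
Step 6: x = 3*(46) + (-1)*(20) + (-4) = 114 — matches.
Step 7: x = 3*(114) + (-1)*(46) + (-4) = 292 — exactly as logged.
Step 8: x = 3*(292) + (-1)*(114) + (-4) = 758 — agrees with the trace.
Step 9: x = 3*(758) + (-1)*(292) + (-4) = 1978 — exactly as logged.
Step 10: x = 3*(1978) + (-1)*(758) + (-4) = 5172 — no discrepancy.
All entries verified; no error found.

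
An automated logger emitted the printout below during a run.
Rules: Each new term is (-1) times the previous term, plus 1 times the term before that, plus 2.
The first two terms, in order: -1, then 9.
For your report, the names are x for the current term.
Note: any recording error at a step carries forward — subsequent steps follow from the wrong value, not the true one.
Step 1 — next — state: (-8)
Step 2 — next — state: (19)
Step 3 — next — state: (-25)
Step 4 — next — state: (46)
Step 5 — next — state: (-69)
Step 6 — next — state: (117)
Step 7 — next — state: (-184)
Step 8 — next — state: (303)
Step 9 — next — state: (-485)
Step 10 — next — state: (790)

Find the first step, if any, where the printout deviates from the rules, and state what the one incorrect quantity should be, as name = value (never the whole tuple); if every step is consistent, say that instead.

no error

step 1: x = -1*(9) + (1)*(-1) + (2) = -8 -> verified
step 2: x = -1*(-8) + (1)*(9) + (2) = 19 -> confirmed correct
step 3: x = -1*(19) + (1)*(-8) + (2) = -25 -> verified
step 4: x = -1*(-25) + (1)*(19) + (2) = 46 -> checks out
step 5: x = -1*(46) + (1)*(-25) + (2) = -69 -> consistent with the printout
step 6: x = -1*(-69) + (1)*(46) + (2) = 117 -> exactly as logged
step 7: x = -1*(117) + (1)*(-69) + (2) = -184 -> same as recorded
step 8: x = -1*(-184) + (1)*(117) + (2) = 303 -> exactly as logged
step 9: x = -1*(303) + (1)*(-184) + (2) = -485 -> consistent with the printout
step 10: x = -1*(-485) + (1)*(303) + (2) = 790 -> matches
Every step is consistent.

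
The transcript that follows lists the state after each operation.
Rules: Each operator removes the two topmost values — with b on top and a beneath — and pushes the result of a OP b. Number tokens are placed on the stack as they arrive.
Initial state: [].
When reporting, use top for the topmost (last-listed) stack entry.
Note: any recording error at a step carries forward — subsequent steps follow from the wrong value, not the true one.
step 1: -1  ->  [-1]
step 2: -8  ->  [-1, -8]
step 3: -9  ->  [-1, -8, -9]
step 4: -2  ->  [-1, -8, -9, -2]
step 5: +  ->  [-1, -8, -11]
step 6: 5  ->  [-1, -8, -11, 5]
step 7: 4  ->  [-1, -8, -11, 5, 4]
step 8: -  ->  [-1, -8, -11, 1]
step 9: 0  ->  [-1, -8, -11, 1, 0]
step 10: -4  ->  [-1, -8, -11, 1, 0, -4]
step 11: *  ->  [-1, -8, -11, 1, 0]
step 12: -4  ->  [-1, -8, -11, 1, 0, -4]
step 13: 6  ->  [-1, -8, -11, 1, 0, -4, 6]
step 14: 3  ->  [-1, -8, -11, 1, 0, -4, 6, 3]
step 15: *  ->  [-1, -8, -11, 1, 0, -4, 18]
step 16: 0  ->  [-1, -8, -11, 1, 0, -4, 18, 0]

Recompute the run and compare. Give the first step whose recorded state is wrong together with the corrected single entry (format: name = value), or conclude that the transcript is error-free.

step 1: push -1: top = -1 -> confirmed correct
step 2: push -8: top = -8 -> in agreement
step 3: push -9: top = -9 -> agrees with the transcript
step 4: push -2: top = -2 -> same as recorded
step 5: -9 + -2 = -11 -> agrees with the transcript
step 6: push 5: top = 5 -> consistent with the transcript
step 7: push 4: top = 4 -> agrees with the transcript
step 8: 5 - 4 = 1 -> verified
step 9: push 0: top = 0 -> in agreement
step 10: push -4: top = -4 -> exactly as logged
step 11: 0 * -4 = 0 -> in agreement
step 12: push -4: top = -4 -> exactly as logged
step 13: push 6: top = 6 -> matches
step 14: push 3: top = 3 -> verified
step 15: 6 * 3 = 18 -> no discrepancy
step 16: push 0: top = 0 -> no discrepancy
The whole run recomputes cleanly — no discrepancies.

no error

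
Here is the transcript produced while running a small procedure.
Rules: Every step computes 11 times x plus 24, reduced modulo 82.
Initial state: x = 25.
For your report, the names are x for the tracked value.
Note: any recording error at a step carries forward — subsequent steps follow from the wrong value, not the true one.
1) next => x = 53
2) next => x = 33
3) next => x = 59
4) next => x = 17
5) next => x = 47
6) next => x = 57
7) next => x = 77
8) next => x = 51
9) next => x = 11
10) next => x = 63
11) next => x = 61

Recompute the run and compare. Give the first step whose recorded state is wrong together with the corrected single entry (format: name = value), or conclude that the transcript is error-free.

Recomputing the run from the initial state:
step 1: x = 53
step 2: x = 33
step 3: x = 59
step 4: x = 17
step 5: x = 47
step 6: x = 49
step 7: x = 71
step 8: x = 67
step 9: x = 23
step 10: x = 31
step 11: x = 37
The first disagreement with the transcript is at step 6, where the value should be x = 49.

step 6, x = 49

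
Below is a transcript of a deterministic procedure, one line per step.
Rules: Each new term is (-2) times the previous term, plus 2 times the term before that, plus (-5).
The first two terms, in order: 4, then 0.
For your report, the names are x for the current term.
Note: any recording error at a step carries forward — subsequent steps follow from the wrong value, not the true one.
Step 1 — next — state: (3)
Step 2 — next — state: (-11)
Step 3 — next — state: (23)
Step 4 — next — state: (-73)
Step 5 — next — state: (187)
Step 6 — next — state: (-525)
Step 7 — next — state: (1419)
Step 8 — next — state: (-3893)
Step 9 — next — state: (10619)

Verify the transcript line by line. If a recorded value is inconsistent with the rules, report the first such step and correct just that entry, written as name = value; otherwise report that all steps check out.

Recomputing the run from the initial state:
step 1: x = 3
step 2: x = -11
step 3: x = 23
step 4: x = -73
step 5: x = 187
step 6: x = -525
step 7: x = 1419
step 8: x = -3893
step 9: x = 10619
This matches the transcript at every step.

no error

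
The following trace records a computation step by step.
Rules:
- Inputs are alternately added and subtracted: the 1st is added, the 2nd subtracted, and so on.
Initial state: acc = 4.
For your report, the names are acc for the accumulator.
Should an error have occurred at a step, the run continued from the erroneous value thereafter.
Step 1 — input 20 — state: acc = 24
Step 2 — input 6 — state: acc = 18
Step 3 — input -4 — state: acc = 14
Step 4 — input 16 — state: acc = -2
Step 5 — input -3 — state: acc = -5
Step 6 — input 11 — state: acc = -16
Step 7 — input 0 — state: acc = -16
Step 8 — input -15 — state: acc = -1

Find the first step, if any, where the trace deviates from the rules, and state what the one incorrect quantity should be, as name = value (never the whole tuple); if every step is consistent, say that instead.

no error

step 1: acc = 4 + 20 = 24 -> checks out
step 2: acc = 24 - 6 = 18 -> verified
step 3: acc = 18 + -4 = 14 -> verified
step 4: acc = 14 - 16 = -2 -> exactly as logged
step 5: acc = -2 + -3 = -5 -> checks out
step 6: acc = -5 - 11 = -16 -> matches
step 7: acc = -16 + 0 = -16 -> same as recorded
step 8: acc = -16 - -15 = -1 -> same as recorded
The recomputation confirms every line.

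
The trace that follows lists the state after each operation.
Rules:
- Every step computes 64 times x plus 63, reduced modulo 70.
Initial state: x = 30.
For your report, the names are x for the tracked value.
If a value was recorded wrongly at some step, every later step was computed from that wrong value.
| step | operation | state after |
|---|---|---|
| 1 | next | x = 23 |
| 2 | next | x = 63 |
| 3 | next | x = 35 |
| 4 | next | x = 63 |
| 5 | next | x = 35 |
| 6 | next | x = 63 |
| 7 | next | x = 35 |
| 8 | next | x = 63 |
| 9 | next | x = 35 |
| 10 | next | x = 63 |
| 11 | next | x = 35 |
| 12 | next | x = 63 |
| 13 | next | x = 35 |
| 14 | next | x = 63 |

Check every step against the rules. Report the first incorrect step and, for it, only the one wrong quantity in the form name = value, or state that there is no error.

step 2, x = 65

step 1: x = (64*30 + 63) mod 70 = 23 -> matches
step 2: x = (64*23 + 63) mod 70 = 65 -> the trace has a different value
First deviation found at step 2; the corrected entry is x = 65.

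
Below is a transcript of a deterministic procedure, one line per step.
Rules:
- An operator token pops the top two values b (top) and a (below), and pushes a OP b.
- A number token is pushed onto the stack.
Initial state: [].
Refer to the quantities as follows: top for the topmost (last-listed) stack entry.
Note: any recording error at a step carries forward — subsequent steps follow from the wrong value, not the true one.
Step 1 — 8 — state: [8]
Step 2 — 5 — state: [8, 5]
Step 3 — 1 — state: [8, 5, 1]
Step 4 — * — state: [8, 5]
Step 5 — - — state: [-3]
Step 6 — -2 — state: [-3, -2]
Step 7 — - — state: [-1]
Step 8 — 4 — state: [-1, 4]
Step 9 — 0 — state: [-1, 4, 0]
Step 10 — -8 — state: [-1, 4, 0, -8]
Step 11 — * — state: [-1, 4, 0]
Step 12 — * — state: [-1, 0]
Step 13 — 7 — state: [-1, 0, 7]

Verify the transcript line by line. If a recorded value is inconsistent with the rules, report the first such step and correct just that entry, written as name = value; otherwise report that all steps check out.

step 1: push 8: top = 8 -> no discrepancy
step 2: push 5: top = 5 -> no discrepancy
step 3: push 1: top = 1 -> agrees with the transcript
step 4: 5 * 1 = 5 -> matches
step 5: 8 - 5 = 3 -> not what was recorded
That makes step 5 the first incorrect line — top = 3 is what it should show.

step 5, top = 3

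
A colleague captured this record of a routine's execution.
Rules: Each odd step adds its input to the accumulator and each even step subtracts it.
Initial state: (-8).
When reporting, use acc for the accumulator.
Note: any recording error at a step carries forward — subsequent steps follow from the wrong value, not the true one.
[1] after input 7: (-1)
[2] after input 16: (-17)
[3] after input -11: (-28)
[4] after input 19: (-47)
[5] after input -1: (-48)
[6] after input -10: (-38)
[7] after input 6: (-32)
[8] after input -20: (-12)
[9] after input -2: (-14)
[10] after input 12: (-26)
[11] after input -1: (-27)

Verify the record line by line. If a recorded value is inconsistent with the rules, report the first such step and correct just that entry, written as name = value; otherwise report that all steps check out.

Recomputing the run from the initial state:
step 1: acc = -1
step 2: acc = -17
step 3: acc = -28
step 4: acc = -47
step 5: acc = -48
step 6: acc = -38
step 7: acc = -32
step 8: acc = -12
step 9: acc = -14
step 10: acc = -26
step 11: acc = -27
This matches the record at every step.

no error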